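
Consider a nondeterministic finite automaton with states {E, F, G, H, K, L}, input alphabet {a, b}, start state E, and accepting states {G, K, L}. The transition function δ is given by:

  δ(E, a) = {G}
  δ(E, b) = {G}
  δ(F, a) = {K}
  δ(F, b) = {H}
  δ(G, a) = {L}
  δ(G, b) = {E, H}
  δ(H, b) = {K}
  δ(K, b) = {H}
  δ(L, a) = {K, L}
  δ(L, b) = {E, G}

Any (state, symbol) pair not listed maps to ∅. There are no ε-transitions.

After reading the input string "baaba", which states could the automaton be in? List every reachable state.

Start in {E}.
Read 'b': E→{G}; now {G}.
Read 'a': G→{L}; now {L}.
Read 'a': L→{K, L}; now {K, L}.
Read 'b': K→{H}, L→{E, G}; now {E, G, H}.
Read 'a': E→{G}, G→{L}, H→∅; now {G, L}.

{G, L}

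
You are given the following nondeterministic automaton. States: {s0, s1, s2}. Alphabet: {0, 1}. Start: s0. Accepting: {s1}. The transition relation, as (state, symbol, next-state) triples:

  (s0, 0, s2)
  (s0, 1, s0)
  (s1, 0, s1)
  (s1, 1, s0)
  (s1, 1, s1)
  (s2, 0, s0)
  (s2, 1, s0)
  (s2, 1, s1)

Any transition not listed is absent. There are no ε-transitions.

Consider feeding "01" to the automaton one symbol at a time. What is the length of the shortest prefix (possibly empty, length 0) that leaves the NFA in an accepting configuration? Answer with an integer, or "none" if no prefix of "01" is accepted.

Start in {s0}.
Read '0': {s0} → {s2}.
Read '1': {s2} → {s0, s1}.
None of the earlier sets intersect F, but {s0, s1} does.

2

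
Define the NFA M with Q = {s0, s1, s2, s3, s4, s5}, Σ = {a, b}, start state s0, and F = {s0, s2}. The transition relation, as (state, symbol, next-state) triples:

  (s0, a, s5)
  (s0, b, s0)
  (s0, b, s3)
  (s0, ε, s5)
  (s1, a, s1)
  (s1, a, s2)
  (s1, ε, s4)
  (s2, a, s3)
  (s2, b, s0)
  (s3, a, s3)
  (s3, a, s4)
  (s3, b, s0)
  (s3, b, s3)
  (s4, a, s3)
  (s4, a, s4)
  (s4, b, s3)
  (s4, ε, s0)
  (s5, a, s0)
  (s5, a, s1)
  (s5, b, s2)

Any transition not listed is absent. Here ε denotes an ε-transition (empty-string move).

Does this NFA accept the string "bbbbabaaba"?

Start: ε-closure({s0}) = {s0, s5}.
Read 'b': {s0, s5} → {s0, s2, s3, s5}.
Read 'b': {s0, s2, s3, s5} → {s0, s2, s3, s5}.
Read 'b': {s0, s2, s3, s5} → {s0, s2, s3, s5}.
Read 'b': {s0, s2, s3, s5} → {s0, s2, s3, s5}.
Read 'a': {s0, s2, s3, s5} → {s0, s1, s3, s4, s5}.
Read 'b': {s0, s1, s3, s4, s5} → {s0, s2, s3, s5}.
Read 'a': {s0, s2, s3, s5} → {s0, s1, s3, s4, s5}.
Read 'a': {s0, s1, s3, s4, s5} → {s0, s1, s2, s3, s4, s5}.
Read 'b': {s0, s1, s2, s3, s4, s5} → {s0, s2, s3, s5}.
Read 'a': {s0, s2, s3, s5} → {s0, s1, s3, s4, s5}.
The final set {s0, s1, s3, s4, s5} contains the accepting state s0.

Yes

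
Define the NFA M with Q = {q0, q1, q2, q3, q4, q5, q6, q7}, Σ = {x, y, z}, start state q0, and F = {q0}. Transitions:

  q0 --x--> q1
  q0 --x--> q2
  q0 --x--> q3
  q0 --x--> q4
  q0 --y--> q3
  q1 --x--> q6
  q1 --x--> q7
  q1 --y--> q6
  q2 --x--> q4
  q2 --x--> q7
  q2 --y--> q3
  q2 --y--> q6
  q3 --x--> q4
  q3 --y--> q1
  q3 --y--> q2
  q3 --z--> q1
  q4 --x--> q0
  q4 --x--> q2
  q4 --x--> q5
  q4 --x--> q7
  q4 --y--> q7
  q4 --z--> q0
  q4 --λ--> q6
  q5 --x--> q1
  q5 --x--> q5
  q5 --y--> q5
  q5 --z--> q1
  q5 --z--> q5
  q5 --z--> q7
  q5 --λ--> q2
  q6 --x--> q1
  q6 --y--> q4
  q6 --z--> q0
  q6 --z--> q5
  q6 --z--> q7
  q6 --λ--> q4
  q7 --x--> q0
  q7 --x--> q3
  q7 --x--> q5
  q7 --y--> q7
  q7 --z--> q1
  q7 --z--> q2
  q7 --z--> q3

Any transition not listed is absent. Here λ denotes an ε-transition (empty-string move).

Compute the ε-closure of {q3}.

{q3}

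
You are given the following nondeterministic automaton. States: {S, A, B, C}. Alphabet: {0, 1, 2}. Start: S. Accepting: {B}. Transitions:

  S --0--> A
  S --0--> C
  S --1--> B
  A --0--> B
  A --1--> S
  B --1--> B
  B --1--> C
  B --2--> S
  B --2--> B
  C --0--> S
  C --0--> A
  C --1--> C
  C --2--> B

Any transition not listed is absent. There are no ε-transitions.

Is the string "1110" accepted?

Start in {S}.
Read '1': {S} → {B}.
Read '1': {B} → {B, C}.
Read '1': {B, C} → {B, C}.
Read '0': {B, C} → {S, A}.
The final set {S, A} contains no accepting state.

No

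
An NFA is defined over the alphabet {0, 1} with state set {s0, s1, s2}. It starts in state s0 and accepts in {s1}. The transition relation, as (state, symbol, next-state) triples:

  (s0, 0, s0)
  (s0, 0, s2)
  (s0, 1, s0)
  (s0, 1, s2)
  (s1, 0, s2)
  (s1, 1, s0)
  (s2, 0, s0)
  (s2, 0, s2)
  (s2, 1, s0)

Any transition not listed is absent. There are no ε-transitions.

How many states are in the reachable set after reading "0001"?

2

Start in {s0}.
Read '0': {s0} → {s0, s2}.
Read '0': {s0, s2} → {s0, s2}.
Read '0': {s0, s2} → {s0, s2}.
Read '1': {s0, s2} → {s0, s2}.
That set has 2 states.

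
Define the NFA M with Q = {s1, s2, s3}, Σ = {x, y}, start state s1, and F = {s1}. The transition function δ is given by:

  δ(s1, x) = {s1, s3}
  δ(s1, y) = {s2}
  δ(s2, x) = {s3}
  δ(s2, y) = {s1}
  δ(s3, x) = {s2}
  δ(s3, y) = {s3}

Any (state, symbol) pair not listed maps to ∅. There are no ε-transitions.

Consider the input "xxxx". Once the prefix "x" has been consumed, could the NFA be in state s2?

No

Start in {s1}.
Read 'x': s1→{s1, s3}; now {s1, s3}.
State s2 is not in {s1, s3}.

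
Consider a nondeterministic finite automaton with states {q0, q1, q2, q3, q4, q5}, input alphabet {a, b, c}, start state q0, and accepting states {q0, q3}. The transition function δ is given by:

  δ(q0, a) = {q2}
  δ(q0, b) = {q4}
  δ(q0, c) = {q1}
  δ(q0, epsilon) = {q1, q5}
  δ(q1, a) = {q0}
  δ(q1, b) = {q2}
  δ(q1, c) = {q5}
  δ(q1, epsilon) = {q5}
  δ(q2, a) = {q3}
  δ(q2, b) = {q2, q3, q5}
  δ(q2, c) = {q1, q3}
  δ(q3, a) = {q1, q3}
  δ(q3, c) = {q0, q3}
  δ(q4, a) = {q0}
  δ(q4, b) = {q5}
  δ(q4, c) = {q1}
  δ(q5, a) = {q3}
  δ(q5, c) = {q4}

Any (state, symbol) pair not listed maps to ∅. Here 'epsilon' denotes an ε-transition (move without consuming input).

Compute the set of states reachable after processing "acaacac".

Start: ε-closure({q0}) = {q0, q1, q5}.
Read 'a': q0→{q2}, q1→{q0}, q5→{q3}; union {q0, q2, q3}; ε-closure = {q0, q1, q2, q3, q5}.
Read 'c': q0→{q1}, q1→{q5}, q2→{q1, q3}, q3→{q0, q3}, q5→{q4}; now {q0, q1, q3, q4, q5}.
Read 'a': q0→{q2}, q1→{q0}, q3→{q1, q3}, q4→{q0}, q5→{q3}; union {q0, q1, q2, q3}; ε-closure = {q0, q1, q2, q3, q5}.
Read 'a': q0→{q2}, q1→{q0}, q2→{q3}, q3→{q1, q3}, q5→{q3}; union {q0, q1, q2, q3}; ε-closure = {q0, q1, q2, q3, q5}.
Read 'c': q0→{q1}, q1→{q5}, q2→{q1, q3}, q3→{q0, q3}, q5→{q4}; now {q0, q1, q3, q4, q5}.
Read 'a': q0→{q2}, q1→{q0}, q3→{q1, q3}, q4→{q0}, q5→{q3}; union {q0, q1, q2, q3}; ε-closure = {q0, q1, q2, q3, q5}.
Read 'c': q0→{q1}, q1→{q5}, q2→{q1, q3}, q3→{q0, q3}, q5→{q4}; now {q0, q1, q3, q4, q5}.

{q0, q1, q3, q4, q5}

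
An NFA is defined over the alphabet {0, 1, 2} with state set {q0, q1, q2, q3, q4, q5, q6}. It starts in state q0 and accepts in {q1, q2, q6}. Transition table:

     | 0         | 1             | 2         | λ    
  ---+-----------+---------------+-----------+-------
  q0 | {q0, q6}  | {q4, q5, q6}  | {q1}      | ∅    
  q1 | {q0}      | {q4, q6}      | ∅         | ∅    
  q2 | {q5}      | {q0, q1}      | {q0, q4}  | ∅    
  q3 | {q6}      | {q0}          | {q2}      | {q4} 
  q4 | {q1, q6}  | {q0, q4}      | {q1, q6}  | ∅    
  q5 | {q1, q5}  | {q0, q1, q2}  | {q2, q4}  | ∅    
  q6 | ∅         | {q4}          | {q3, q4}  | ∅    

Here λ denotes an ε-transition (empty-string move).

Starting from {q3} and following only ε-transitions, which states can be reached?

Begin with {q3}.
ε-move q3 → q4; add q4.

{q3, q4}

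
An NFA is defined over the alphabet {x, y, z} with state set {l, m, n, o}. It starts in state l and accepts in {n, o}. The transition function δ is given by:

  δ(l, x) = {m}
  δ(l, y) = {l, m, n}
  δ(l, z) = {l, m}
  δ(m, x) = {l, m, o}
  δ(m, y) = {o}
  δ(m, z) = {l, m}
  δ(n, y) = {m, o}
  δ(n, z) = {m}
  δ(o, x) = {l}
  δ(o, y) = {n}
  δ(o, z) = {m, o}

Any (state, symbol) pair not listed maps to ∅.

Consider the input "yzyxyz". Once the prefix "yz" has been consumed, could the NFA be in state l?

Yes

Start in {l}.
Read 'y': {l} → {l, m, n}.
Read 'z': {l, m, n} → {l, m}.
State l is in {l, m}.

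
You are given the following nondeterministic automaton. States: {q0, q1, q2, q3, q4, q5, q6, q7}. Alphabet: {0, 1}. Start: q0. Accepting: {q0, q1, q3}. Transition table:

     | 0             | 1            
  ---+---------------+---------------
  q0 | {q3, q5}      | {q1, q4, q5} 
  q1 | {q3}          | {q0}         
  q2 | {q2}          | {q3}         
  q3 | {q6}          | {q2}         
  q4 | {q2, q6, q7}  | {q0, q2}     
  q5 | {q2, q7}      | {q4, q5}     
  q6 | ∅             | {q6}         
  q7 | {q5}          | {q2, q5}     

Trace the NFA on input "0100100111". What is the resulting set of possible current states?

{q0, q1, q2, q3, q4, q5}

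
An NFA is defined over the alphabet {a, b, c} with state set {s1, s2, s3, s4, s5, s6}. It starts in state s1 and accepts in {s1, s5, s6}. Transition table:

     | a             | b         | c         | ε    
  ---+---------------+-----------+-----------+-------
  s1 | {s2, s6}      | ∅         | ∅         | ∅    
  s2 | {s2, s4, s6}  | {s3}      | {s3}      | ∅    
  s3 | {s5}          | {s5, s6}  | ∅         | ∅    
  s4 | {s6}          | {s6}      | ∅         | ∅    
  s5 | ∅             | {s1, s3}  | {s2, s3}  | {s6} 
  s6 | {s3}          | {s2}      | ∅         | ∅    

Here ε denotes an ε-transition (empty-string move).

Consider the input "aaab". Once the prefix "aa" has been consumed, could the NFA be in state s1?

No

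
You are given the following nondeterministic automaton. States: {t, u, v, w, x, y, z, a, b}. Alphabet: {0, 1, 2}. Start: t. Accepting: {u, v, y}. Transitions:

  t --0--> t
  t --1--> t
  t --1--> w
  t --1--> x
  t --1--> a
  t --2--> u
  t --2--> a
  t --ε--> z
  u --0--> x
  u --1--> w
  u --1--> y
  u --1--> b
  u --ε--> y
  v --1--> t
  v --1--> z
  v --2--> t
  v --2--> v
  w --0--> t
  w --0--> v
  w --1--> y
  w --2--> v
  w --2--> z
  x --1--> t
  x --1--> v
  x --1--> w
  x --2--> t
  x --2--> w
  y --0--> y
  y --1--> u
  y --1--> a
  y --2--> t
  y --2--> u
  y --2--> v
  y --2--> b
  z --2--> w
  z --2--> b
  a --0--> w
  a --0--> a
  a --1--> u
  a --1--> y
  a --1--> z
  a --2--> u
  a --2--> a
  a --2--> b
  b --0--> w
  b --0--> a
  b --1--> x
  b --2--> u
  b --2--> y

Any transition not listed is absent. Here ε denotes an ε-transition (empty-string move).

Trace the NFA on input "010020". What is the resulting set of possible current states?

{t, v, w, x, y, z, a}

Start: ε-closure({t}) = {t, z}.
Read '0': t→{t}, z→∅; union {t}; ε-closure = {t, z}.
Read '1': t→{t, w, x, a}, z→∅; union {t, w, x, a}; ε-closure = {t, w, x, z, a}.
Read '0': t→{t}, w→{t, v}, x→∅, z→∅, a→{w, a}; union {t, v, w, a}; ε-closure = {t, v, w, z, a}.
Read '0': t→{t}, v→∅, w→{t, v}, z→∅, a→{w, a}; union {t, v, w, a}; ε-closure = {t, v, w, z, a}.
Read '2': t→{u, a}, v→{t, v}, w→{v, z}, z→{w, b}, a→{u, a, b}; union {t, u, v, w, z, a, b}; ε-closure = {t, u, v, w, y, z, a, b}.
Read '0': t→{t}, u→{x}, v→∅, w→{t, v}, y→{y}, z→∅, a→{w, a}, b→{w, a}; union {t, v, w, x, y, a}; ε-closure = {t, v, w, x, y, z, a}.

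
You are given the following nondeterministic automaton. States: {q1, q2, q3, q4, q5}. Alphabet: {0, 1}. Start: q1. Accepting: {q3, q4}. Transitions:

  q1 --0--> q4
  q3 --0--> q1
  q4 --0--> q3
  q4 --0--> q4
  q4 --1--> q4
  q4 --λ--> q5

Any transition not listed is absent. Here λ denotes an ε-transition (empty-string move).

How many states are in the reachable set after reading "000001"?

2

Start in {q1}.
Read '0': q1→{q4}; union {q4}; ε-closure = {q4, q5}.
Read '0': q4→{q3, q4}, q5→∅; union {q3, q4}; ε-closure = {q3, q4, q5}.
Read '0': q3→{q1}, q4→{q3, q4}, q5→∅; union {q1, q3, q4}; ε-closure = {q1, q3, q4, q5}.
Read '0': q1→{q4}, q3→{q1}, q4→{q3, q4}, q5→∅; union {q1, q3, q4}; ε-closure = {q1, q3, q4, q5}.
Read '0': q1→{q4}, q3→{q1}, q4→{q3, q4}, q5→∅; union {q1, q3, q4}; ε-closure = {q1, q3, q4, q5}.
Read '1': q1→∅, q3→∅, q4→{q4}, q5→∅; union {q4}; ε-closure = {q4, q5}.
That set has 2 states.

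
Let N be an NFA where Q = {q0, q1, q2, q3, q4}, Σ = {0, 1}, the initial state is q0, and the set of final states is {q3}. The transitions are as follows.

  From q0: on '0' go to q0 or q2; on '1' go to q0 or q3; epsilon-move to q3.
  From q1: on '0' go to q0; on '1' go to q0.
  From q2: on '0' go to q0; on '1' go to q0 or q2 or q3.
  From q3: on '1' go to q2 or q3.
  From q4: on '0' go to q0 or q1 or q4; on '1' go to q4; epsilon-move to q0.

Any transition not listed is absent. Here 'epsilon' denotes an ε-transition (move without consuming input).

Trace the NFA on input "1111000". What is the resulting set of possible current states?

{q0, q2, q3}

Start: ε-closure({q0}) = {q0, q3}.
Read '1': q0→{q0, q3}, q3→{q2, q3}; now {q0, q2, q3}.
Read '1': q0→{q0, q3}, q2→{q0, q2, q3}, q3→{q2, q3}; now {q0, q2, q3}.
Read '1': q0→{q0, q3}, q2→{q0, q2, q3}, q3→{q2, q3}; now {q0, q2, q3}.
Read '1': q0→{q0, q3}, q2→{q0, q2, q3}, q3→{q2, q3}; now {q0, q2, q3}.
Read '0': q0→{q0, q2}, q2→{q0}, q3→∅; union {q0, q2}; ε-closure = {q0, q2, q3}.
Read '0': q0→{q0, q2}, q2→{q0}, q3→∅; union {q0, q2}; ε-closure = {q0, q2, q3}.
Read '0': q0→{q0, q2}, q2→{q0}, q3→∅; union {q0, q2}; ε-closure = {q0, q2, q3}.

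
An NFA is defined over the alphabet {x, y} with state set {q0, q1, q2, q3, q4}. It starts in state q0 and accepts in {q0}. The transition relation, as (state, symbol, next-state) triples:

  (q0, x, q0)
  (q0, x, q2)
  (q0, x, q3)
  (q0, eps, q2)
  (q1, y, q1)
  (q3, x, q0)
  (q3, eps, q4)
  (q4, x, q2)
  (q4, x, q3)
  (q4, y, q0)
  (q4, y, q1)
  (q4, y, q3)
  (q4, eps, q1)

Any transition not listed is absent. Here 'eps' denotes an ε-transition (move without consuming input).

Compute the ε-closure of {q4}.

{q1, q4}

Begin with {q4}.
ε-move q4 → q1; add q1.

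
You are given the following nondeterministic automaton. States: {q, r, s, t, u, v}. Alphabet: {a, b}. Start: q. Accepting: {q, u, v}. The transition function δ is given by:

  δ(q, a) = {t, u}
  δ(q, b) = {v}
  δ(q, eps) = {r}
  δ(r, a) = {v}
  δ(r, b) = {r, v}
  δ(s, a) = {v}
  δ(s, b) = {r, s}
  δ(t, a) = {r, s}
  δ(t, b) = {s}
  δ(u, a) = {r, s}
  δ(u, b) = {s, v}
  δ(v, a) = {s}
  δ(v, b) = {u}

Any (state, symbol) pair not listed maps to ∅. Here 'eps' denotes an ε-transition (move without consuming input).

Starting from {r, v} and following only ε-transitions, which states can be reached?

{r, v}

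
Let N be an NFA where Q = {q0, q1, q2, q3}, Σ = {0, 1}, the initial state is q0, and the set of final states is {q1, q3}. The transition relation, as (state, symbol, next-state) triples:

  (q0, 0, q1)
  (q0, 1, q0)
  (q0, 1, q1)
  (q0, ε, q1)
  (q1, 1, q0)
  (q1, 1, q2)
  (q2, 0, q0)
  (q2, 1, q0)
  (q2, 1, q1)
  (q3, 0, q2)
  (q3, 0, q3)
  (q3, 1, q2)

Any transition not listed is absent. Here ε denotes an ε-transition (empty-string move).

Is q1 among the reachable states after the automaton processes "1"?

Yes

Start: ε-closure({q0}) = {q0, q1}.
Read '1': q0→{q0, q1}, q1→{q0, q2}; now {q0, q1, q2}.
State q1 is in {q0, q1, q2}.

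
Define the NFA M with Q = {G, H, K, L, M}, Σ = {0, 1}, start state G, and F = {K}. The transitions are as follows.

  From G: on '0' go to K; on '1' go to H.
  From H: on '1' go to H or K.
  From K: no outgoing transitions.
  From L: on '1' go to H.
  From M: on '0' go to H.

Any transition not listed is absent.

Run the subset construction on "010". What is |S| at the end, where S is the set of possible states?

0

Start in {G}.
Read '0': G→{K}; now {K}.
Read '1': K→∅; now ∅.
The set is empty and remains empty for the remaining 1 symbol.
That set has 0 states.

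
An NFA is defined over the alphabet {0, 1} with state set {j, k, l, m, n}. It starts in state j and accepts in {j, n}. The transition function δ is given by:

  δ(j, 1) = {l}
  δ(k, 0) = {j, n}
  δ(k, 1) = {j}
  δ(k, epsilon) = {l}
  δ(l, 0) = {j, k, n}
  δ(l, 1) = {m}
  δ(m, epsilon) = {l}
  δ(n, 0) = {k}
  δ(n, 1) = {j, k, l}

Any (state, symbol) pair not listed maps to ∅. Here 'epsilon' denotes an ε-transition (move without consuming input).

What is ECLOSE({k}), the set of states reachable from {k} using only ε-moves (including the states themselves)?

{k, l}

Begin with {k}.
ε-move k → l; add l.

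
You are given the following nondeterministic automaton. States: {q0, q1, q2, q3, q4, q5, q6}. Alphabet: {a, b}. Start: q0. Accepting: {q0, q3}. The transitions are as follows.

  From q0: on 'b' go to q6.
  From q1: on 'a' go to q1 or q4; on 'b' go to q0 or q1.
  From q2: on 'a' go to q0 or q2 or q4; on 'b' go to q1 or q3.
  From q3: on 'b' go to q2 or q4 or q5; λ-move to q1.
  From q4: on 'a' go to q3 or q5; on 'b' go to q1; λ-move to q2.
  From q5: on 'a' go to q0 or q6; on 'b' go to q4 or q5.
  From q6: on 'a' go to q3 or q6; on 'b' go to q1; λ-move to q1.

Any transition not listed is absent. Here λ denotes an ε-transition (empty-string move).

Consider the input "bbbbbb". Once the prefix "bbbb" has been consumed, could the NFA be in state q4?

Start in {q0}.
Read 'b': q0→{q6}; union {q6}; ε-closure = {q1, q6}.
Read 'b': q1→{q0, q1}, q6→{q1}; now {q0, q1}.
Read 'b': q0→{q6}, q1→{q0, q1}; now {q0, q1, q6}.
Read 'b': q0→{q6}, q1→{q0, q1}, q6→{q1}; now {q0, q1, q6}.
State q4 is not in {q0, q1, q6}.

No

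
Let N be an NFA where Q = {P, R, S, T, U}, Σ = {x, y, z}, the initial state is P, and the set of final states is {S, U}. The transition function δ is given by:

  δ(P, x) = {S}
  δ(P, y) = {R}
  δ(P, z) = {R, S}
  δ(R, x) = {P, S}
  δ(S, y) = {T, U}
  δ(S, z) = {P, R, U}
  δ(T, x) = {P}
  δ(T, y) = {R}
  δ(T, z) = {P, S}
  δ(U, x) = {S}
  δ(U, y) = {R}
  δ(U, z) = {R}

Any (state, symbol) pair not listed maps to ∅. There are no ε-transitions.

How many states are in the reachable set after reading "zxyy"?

1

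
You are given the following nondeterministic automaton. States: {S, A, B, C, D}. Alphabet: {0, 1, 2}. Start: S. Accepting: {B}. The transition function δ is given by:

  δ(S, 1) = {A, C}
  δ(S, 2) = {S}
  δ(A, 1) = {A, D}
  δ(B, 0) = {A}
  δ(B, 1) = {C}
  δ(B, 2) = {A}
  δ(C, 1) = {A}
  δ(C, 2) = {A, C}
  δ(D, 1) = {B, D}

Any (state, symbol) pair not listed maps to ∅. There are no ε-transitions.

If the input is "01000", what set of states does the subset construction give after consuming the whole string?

∅

Start in {S}.
Read '0': S→∅; now ∅.
The set is empty and remains empty for the remaining 4 symbols.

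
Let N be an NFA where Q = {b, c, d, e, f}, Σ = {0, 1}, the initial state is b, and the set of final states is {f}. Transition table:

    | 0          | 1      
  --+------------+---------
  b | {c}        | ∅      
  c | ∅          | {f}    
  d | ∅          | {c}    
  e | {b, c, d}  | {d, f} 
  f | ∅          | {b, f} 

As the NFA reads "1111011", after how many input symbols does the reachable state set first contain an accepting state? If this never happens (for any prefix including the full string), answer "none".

none

Start in {b}.
Read '1': b→∅; now ∅.
The set is empty and remains empty for the remaining 6 symbols.
No reachable set along the way intersects F.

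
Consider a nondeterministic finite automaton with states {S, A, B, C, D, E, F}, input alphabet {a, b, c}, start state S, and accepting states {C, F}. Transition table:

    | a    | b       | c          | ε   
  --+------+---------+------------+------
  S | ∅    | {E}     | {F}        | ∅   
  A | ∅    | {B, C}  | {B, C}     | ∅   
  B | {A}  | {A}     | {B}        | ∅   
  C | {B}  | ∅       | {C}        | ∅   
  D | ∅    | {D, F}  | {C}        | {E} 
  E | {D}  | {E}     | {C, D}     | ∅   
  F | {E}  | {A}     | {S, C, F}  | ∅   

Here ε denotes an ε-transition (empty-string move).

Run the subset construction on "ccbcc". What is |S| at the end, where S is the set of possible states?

Start in {S}.
Read 'c': {S} → {F}.
Read 'c': {F} → {S, C, F}.
Read 'b': {S, C, F} → {A, E}.
Read 'c': {A, E} → {B, C, D, E}.
Read 'c': {B, C, D, E} → {B, C, D, E}.
That set has 4 states.

4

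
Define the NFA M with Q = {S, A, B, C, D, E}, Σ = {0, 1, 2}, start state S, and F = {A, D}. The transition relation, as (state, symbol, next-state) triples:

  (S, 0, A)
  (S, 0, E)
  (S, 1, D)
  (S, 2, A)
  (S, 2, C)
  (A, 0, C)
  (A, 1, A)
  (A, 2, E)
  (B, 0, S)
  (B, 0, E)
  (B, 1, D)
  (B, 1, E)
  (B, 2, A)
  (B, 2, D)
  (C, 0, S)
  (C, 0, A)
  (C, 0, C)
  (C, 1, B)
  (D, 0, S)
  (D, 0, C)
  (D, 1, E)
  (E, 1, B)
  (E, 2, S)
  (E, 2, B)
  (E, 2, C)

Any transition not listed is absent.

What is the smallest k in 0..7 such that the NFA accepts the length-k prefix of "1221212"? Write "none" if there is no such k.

Start in {S}.
Read '1': {S} → {D}.
None of the earlier sets intersect F, but {D} does.

1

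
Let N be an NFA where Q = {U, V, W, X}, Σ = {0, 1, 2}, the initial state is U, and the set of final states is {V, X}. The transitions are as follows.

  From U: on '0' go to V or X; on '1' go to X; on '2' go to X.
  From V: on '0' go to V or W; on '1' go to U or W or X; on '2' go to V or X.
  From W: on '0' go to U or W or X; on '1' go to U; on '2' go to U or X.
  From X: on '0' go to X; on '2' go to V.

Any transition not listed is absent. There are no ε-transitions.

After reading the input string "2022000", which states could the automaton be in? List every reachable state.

{U, V, W, X}

Start in {U}.
Read '2': {U} → {X}.
Read '0': {X} → {X}.
Read '2': {X} → {V}.
Read '2': {V} → {V, X}.
Read '0': {V, X} → {V, W, X}.
Read '0': {V, W, X} → {U, V, W, X}.
Read '0': {U, V, W, X} → {U, V, W, X}.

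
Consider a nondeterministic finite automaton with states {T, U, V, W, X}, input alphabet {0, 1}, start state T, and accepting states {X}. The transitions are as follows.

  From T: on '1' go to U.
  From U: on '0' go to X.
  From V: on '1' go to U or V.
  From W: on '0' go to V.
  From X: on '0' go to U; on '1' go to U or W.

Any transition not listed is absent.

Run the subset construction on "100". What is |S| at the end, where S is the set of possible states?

1

Start in {T}.
Read '1': T→{U}; now {U}.
Read '0': U→{X}; now {X}.
Read '0': X→{U}; now {U}.
That set has 1 state.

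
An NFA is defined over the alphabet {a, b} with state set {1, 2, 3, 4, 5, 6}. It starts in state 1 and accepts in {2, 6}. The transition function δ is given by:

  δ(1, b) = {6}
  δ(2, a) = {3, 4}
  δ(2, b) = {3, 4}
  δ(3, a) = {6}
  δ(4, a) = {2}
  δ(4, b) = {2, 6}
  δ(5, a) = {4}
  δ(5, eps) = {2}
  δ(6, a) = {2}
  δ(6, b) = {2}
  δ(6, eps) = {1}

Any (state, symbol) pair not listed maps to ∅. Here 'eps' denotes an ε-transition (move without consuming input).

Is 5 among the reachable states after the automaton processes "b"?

Start in {1}.
Read 'b': {1} → {1, 6}.
State 5 is not in {1, 6}.

No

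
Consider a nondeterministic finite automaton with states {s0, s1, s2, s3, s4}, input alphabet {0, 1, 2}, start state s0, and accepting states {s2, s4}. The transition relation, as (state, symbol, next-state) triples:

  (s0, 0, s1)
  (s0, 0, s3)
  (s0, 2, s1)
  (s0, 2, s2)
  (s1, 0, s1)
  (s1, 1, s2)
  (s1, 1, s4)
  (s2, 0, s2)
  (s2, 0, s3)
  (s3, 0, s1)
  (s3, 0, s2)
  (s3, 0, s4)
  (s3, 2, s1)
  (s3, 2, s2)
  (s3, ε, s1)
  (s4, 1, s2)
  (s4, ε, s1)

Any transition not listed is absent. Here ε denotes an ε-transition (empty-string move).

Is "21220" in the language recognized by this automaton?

No

Start in {s0}.
Read '2': s0→{s1, s2}; now {s1, s2}.
Read '1': s1→{s2, s4}, s2→∅; union {s2, s4}; ε-closure = {s1, s2, s4}.
Read '2': s1→∅, s2→∅, s4→∅; now ∅.
The set is empty and remains empty for the remaining 2 symbols.
The final set ∅ contains no accepting state.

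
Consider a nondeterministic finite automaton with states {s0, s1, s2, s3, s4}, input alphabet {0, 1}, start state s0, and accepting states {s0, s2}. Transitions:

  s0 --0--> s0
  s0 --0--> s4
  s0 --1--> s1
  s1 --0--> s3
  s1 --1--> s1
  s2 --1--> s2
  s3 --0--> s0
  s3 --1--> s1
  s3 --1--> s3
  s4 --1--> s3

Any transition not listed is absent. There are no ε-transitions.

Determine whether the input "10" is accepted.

No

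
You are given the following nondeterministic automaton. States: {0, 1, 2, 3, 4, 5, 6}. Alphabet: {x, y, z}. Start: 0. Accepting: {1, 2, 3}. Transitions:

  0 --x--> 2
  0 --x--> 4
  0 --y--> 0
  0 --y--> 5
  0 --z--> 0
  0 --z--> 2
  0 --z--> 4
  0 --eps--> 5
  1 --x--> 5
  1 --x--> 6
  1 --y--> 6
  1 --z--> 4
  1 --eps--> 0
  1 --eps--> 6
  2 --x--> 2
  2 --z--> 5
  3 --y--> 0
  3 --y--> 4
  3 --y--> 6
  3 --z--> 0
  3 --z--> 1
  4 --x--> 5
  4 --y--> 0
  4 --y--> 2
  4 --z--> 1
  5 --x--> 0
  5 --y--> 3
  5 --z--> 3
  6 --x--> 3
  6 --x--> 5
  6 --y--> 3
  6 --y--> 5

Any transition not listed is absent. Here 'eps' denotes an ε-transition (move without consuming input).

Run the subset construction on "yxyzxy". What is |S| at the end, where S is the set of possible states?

6

Start: ε-closure({0}) = {0, 5}.
Read 'y': 0→{0, 5}, 5→{3}; now {0, 3, 5}.
Read 'x': 0→{2, 4}, 3→∅, 5→{0}; union {0, 2, 4}; ε-closure = {0, 2, 4, 5}.
Read 'y': 0→{0, 5}, 2→∅, 4→{0, 2}, 5→{3}; now {0, 2, 3, 5}.
Read 'z': 0→{0, 2, 4}, 2→{5}, 3→{0, 1}, 5→{3}; union {0, 1, 2, 3, 4, 5}; ε-closure = {0, 1, 2, 3, 4, 5, 6}.
Read 'x': 0→{2, 4}, 1→{5, 6}, 2→{2}, 3→∅, 4→{5}, 5→{0}, 6→{3, 5}; now {0, 2, 3, 4, 5, 6}.
Read 'y': 0→{0, 5}, 2→∅, 3→{0, 4, 6}, 4→{0, 2}, 5→{3}, 6→{3, 5}; now {0, 2, 3, 4, 5, 6}.
That set has 6 states.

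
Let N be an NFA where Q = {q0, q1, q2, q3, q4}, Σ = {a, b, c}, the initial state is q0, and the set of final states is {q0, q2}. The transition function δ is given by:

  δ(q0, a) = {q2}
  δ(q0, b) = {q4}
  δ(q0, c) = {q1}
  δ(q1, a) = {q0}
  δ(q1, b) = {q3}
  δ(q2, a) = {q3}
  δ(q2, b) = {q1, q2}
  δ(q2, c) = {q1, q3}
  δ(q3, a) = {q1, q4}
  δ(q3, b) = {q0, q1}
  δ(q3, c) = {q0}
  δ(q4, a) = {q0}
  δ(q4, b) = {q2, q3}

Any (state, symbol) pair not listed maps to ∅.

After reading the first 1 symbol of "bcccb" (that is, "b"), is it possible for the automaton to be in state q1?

No

Start in {q0}.
Read 'b': q0→{q4}; now {q4}.
State q1 is not in {q4}.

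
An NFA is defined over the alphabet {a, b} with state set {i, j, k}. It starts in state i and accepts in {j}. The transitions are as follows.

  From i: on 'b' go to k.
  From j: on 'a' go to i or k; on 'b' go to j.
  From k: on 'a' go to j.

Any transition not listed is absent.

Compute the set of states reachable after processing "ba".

{j}

Start in {i}.
Read 'b': i→{k}; now {k}.
Read 'a': k→{j}; now {j}.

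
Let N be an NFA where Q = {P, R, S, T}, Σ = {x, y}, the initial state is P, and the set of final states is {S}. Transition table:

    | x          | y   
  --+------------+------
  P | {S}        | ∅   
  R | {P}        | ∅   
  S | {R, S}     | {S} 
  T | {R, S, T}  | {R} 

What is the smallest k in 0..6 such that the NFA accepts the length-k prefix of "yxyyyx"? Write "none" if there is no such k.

Start in {P}.
Read 'y': P→∅; now ∅.
The set is empty and remains empty for the remaining 5 symbols.
No reachable set along the way intersects F.

none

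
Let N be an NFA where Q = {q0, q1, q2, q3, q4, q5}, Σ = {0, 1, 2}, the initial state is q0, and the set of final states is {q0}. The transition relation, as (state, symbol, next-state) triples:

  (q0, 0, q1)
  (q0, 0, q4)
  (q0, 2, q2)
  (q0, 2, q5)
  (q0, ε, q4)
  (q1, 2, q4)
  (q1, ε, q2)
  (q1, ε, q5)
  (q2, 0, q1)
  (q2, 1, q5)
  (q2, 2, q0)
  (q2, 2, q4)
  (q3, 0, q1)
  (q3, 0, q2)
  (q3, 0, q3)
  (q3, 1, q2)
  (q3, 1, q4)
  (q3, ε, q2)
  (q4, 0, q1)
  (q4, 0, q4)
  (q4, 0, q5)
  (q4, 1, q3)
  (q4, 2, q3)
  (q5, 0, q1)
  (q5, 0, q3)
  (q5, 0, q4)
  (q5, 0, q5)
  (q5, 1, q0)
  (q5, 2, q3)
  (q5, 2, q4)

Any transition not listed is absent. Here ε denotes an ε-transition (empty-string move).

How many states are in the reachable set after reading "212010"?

5

Start: ε-closure({q0}) = {q0, q4}.
Read '2': q0→{q2, q5}, q4→{q3}; now {q2, q3, q5}.
Read '1': q2→{q5}, q3→{q2, q4}, q5→{q0}; now {q0, q2, q4, q5}.
Read '2': q0→{q2, q5}, q2→{q0, q4}, q4→{q3}, q5→{q3, q4}; now {q0, q2, q3, q4, q5}.
Read '0': q0→{q1, q4}, q2→{q1}, q3→{q1, q2, q3}, q4→{q1, q4, q5}, q5→{q1, q3, q4, q5}; now {q1, q2, q3, q4, q5}.
Read '1': q1→∅, q2→{q5}, q3→{q2, q4}, q4→{q3}, q5→{q0}; now {q0, q2, q3, q4, q5}.
Read '0': q0→{q1, q4}, q2→{q1}, q3→{q1, q2, q3}, q4→{q1, q4, q5}, q5→{q1, q3, q4, q5}; now {q1, q2, q3, q4, q5}.
That set has 5 states.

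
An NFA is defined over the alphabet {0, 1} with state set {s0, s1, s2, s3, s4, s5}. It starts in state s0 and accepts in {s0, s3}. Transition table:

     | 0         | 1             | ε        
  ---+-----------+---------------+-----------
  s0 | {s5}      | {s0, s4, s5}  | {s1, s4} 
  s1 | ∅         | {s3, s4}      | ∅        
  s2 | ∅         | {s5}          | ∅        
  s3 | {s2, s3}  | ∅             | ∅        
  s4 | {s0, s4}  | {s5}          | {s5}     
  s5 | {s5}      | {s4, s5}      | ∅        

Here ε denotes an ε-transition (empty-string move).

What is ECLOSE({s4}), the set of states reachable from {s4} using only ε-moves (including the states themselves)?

{s4, s5}

Begin with {s4}.
ε-move s4 → s5; add s5.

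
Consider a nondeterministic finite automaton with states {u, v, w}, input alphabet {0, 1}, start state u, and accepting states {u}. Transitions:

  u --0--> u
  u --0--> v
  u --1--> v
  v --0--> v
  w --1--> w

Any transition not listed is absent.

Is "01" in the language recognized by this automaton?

No

Start in {u}.
Read '0': u→{u, v}; now {u, v}.
Read '1': u→{v}, v→∅; now {v}.
The final set {v} contains no accepting state.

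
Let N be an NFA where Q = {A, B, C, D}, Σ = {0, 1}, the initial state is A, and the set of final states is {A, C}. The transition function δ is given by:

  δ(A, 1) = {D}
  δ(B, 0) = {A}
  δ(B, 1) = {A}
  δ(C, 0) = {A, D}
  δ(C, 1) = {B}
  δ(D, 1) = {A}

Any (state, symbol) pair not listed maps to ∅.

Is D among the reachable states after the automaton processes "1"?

Yes

Start in {A}.
Read '1': A→{D}; now {D}.
State D is in {D}.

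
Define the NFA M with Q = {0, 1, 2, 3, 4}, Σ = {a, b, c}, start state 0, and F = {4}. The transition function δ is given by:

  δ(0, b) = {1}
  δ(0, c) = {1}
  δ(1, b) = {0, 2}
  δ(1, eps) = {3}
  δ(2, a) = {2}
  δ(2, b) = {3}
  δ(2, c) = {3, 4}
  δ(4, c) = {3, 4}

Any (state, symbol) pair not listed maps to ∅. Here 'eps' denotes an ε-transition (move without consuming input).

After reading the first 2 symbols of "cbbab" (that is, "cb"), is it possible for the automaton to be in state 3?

Start in {0}.
Read 'c': {0} → {1, 3}.
Read 'b': {1, 3} → {0, 2}.
State 3 is not in {0, 2}.

No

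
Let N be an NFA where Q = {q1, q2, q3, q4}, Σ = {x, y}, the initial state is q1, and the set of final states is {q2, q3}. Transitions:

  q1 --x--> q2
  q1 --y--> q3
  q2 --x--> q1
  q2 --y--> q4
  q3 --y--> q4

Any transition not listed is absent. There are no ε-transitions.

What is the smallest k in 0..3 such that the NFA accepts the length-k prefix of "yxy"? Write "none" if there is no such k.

Start in {q1}.
Read 'y': {q1} → {q3}.
None of the earlier sets intersect F, but {q3} does.

1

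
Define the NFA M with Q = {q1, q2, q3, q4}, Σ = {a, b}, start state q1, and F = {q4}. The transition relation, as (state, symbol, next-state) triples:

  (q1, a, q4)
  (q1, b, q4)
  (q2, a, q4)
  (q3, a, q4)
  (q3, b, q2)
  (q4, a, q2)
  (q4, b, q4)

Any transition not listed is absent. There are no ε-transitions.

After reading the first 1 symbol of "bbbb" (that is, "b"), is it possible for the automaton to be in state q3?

No

Start in {q1}.
Read 'b': q1→{q4}; now {q4}.
State q3 is not in {q4}.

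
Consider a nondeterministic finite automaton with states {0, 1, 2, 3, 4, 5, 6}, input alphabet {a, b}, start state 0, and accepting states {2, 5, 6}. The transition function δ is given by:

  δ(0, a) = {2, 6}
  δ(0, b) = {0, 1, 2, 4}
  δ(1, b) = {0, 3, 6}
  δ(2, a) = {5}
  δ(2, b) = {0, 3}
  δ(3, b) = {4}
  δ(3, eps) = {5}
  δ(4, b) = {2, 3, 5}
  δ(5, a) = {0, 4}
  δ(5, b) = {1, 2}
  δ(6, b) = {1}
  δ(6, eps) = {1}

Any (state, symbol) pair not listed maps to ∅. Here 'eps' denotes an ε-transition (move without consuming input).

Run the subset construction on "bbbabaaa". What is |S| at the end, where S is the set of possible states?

Start in {0}.
Read 'b': 0→{0, 1, 2, 4}; now {0, 1, 2, 4}.
Read 'b': 0→{0, 1, 2, 4}, 1→{0, 3, 6}, 2→{0, 3}, 4→{2, 3, 5}; now {0, 1, 2, 3, 4, 5, 6}.
Read 'b': 0→{0, 1, 2, 4}, 1→{0, 3, 6}, 2→{0, 3}, 3→{4}, 4→{2, 3, 5}, 5→{1, 2}, 6→{1}; now {0, 1, 2, 3, 4, 5, 6}.
Read 'a': 0→{2, 6}, 1→∅, 2→{5}, 3→∅, 4→∅, 5→{0, 4}, 6→∅; union {0, 2, 4, 5, 6}; ε-closure = {0, 1, 2, 4, 5, 6}.
Read 'b': 0→{0, 1, 2, 4}, 1→{0, 3, 6}, 2→{0, 3}, 4→{2, 3, 5}, 5→{1, 2}, 6→{1}; now {0, 1, 2, 3, 4, 5, 6}.
Read 'a': 0→{2, 6}, 1→∅, 2→{5}, 3→∅, 4→∅, 5→{0, 4}, 6→∅; union {0, 2, 4, 5, 6}; ε-closure = {0, 1, 2, 4, 5, 6}.
Read 'a': 0→{2, 6}, 1→∅, 2→{5}, 4→∅, 5→{0, 4}, 6→∅; union {0, 2, 4, 5, 6}; ε-closure = {0, 1, 2, 4, 5, 6}.
Read 'a': 0→{2, 6}, 1→∅, 2→{5}, 4→∅, 5→{0, 4}, 6→∅; union {0, 2, 4, 5, 6}; ε-closure = {0, 1, 2, 4, 5, 6}.
That set has 6 states.

6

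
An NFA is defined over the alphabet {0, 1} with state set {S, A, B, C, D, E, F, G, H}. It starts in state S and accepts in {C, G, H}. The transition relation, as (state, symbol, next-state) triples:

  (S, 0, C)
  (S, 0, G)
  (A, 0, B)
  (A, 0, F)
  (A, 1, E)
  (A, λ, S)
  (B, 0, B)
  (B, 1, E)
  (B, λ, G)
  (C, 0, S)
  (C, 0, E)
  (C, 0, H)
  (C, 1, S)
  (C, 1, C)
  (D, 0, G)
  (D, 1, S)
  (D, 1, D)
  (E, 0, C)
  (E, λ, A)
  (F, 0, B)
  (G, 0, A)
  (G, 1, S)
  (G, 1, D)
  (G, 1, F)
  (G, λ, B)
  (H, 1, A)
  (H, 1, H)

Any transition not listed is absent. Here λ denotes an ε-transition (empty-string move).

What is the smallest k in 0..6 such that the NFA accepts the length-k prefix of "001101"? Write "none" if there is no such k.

1

Start in {S}.
Read '0': S→{C, G}; union {C, G}; ε-closure = {B, C, G}.
None of the earlier sets intersect F, but {B, C, G} does.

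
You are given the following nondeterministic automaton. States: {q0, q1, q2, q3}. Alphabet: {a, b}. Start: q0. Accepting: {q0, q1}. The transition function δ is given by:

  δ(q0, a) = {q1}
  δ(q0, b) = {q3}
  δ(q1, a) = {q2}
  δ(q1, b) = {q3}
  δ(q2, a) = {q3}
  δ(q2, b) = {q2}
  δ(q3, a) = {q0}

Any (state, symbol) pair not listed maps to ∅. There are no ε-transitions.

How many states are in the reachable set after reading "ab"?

1

Start in {q0}.
Read 'a': {q0} → {q1}.
Read 'b': {q1} → {q3}.
That set has 1 state.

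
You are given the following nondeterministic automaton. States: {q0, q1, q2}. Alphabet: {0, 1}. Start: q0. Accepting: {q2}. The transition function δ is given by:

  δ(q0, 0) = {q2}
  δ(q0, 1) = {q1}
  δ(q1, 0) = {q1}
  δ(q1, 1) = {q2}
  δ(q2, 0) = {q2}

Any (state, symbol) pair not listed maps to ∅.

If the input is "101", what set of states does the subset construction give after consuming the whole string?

{q2}

Start in {q0}.
Read '1': {q0} → {q1}.
Read '0': {q1} → {q1}.
Read '1': {q1} → {q2}.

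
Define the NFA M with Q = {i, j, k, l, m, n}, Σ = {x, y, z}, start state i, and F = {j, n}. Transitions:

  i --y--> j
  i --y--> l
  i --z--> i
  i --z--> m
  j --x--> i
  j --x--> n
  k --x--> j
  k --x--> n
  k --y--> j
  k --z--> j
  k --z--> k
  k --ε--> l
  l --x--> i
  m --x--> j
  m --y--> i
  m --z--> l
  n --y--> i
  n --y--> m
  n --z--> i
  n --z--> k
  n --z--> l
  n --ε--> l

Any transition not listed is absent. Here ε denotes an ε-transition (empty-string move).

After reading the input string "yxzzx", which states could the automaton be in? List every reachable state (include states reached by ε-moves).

{i, j, l, n}

Start in {i}.
Read 'y': {i} → {j, l}.
Read 'x': {j, l} → {i, l, n}.
Read 'z': {i, l, n} → {i, k, l, m}.
Read 'z': {i, k, l, m} → {i, j, k, l, m}.
Read 'x': {i, j, k, l, m} → {i, j, l, n}.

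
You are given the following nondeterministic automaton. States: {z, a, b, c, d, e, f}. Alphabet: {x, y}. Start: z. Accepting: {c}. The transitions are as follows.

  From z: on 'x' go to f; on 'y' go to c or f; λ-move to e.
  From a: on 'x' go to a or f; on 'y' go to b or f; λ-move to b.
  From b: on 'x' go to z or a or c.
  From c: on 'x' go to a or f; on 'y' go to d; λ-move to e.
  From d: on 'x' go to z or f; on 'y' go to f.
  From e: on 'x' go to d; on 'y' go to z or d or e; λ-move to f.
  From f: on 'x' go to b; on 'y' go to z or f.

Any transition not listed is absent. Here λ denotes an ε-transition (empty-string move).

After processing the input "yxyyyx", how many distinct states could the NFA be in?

6

Start: ε-closure({z}) = {z, e, f}.
Read 'y': {z, e, f} → {z, c, d, e, f}.
Read 'x': {z, c, d, e, f} → {z, a, b, d, e, f}.
Read 'y': {z, a, b, d, e, f} → {z, b, c, d, e, f}.
Read 'y': {z, b, c, d, e, f} → {z, c, d, e, f}.
Read 'y': {z, c, d, e, f} → {z, c, d, e, f}.
Read 'x': {z, c, d, e, f} → {z, a, b, d, e, f}.
That set has 6 states.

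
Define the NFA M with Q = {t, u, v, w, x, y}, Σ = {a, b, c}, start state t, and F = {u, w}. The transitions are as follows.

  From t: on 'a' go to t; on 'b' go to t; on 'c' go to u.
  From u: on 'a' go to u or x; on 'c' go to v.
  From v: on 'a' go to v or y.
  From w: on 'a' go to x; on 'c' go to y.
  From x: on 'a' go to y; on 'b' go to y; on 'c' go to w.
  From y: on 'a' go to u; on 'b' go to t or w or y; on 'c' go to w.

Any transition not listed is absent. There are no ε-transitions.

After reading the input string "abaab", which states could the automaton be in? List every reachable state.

{t}

Start in {t}.
Read 'a': t→{t}; now {t}.
Read 'b': t→{t}; now {t}.
Read 'a': t→{t}; now {t}.
Read 'a': t→{t}; now {t}.
Read 'b': t→{t}; now {t}.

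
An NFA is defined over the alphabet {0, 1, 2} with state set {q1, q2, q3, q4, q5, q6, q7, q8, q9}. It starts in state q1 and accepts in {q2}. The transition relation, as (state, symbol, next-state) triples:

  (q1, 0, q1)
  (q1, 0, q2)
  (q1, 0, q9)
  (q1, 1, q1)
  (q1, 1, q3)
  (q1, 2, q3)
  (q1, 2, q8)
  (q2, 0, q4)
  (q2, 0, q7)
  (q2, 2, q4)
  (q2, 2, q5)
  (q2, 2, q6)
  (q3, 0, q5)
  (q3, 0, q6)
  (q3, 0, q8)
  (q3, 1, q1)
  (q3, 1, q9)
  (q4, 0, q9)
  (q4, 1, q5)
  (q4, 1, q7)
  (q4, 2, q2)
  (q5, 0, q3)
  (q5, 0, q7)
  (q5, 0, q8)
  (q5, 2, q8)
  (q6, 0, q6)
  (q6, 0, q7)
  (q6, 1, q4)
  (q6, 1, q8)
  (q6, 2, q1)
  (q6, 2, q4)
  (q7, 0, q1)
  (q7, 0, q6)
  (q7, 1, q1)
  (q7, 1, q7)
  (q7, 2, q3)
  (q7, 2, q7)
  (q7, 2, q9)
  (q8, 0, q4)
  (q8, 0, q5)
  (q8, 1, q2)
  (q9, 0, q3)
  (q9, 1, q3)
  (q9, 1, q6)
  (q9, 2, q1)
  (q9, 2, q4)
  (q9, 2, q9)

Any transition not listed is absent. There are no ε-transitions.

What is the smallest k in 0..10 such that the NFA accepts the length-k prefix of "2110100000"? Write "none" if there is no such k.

2

Start in {q1}.
Read '2': {q1} → {q3, q8}.
Read '1': {q3, q8} → {q1, q2, q9}.
None of the earlier sets intersect F, but {q1, q2, q9} does.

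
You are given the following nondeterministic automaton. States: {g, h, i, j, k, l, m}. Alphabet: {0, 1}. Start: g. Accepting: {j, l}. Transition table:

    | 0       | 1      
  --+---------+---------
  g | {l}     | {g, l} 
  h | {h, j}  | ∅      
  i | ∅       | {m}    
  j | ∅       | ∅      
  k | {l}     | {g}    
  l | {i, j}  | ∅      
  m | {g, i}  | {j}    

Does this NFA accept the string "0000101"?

No

Start in {g}.
Read '0': g→{l}; now {l}.
Read '0': l→{i, j}; now {i, j}.
Read '0': i→∅, j→∅; now ∅.
The set is empty and remains empty for the remaining 4 symbols.
The final set ∅ contains no accepting state.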